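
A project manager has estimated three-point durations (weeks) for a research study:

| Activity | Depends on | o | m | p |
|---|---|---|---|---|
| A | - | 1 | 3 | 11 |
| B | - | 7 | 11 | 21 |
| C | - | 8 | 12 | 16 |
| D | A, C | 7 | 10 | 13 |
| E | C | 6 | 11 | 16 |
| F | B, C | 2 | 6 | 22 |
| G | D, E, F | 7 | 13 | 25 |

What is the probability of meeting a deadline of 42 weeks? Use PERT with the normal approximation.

te_A = (1 + 4·3 + 11)/6 = 24/6 = 4; σ²_A = ((11−1)/6)² = 2.778
te_B = (7 + 4·11 + 21)/6 = 72/6 = 12; σ²_B = ((21−7)/6)² = 5.444
te_C = (8 + 4·12 + 16)/6 = 72/6 = 12; σ²_C = ((16−8)/6)² = 1.778
te_D = (7 + 4·10 + 13)/6 = 60/6 = 10; σ²_D = ((13−7)/6)² = 1.000
te_E = (6 + 4·11 + 16)/6 = 66/6 = 11; σ²_E = ((16−6)/6)² = 2.778
te_F = (2 + 4·6 + 22)/6 = 48/6 = 8; σ²_F = ((22−2)/6)² = 11.111
te_G = (7 + 4·13 + 25)/6 = 84/6 = 14; σ²_G = ((25−7)/6)² = 9.000

Forward pass:
ES_A = 0; EF_A = 4
ES_B = 0; EF_B = 12
ES_C = 0; EF_C = 12
ES_D = max(EF_A=4, EF_C=12) = 12; EF_D = 12+10 = 22
ES_E = 12; EF_E = 12+11 = 23
ES_F = max(EF_B=12, EF_C=12) = 12; EF_F = 12+8 = 20
ES_G = max(EF_D=22, EF_E=23, EF_F=20) = 23; EF_G = 23+14 = 37
Expected project duration μ = 37 weeks. Critical path: C → E → G.

Variance along critical path = 1.778 + 2.778 + 9.000 = 13.556; σ = √13.556 = 3.682 weeks.
Z = (42 − 37) / 3.682 = 1.358
P(T ≤ 42) = Φ(1.358) ≈ 0.913

0.913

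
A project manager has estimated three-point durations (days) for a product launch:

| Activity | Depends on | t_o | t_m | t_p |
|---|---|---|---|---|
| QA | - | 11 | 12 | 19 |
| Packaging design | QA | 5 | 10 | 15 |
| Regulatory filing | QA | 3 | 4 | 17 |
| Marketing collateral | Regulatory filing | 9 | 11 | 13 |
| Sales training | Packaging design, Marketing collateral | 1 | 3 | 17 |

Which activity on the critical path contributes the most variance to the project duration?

te_QA = (11 + 4·12 + 19)/6 = 78/6 = 13; σ²_QA = ((19−11)/6)² = 1.778
te_Packaging design = (5 + 4·10 + 15)/6 = 60/6 = 10; σ²_Packaging design = ((15−5)/6)² = 2.778
te_Regulatory filing = (3 + 4·4 + 17)/6 = 36/6 = 6; σ²_Regulatory filing = ((17−3)/6)² = 5.444
te_Marketing collateral = (9 + 4·11 + 13)/6 = 66/6 = 11; σ²_Marketing collateral = ((13−9)/6)² = 0.444
te_Sales training = (1 + 4·3 + 17)/6 = 30/6 = 5; σ²_Sales training = ((17−1)/6)² = 7.111

Forward pass:
ES_QA = 0; EF_QA = 13
ES_Packaging design = 13; EF_Packaging design = 13+10 = 23
ES_Regulatory filing = 13; EF_Regulatory filing = 13+6 = 19
ES_Marketing collateral = 19; EF_Marketing collateral = 19+11 = 30
ES_Sales training = max(EF_Packaging design=23, EF_Marketing collateral=30) = 30; EF_Sales training = 30+5 = 35
Expected project duration μ = 35 days. Critical path: QA → Regulatory filing → Marketing collateral → Sales training.

Variances on critical path: σ²_QA=1.778, σ²_Regulatory filing=5.444, σ²_Marketing collateral=0.444, σ²_Sales training=7.111.
Largest is σ²_Sales training = 7.111.

Sales training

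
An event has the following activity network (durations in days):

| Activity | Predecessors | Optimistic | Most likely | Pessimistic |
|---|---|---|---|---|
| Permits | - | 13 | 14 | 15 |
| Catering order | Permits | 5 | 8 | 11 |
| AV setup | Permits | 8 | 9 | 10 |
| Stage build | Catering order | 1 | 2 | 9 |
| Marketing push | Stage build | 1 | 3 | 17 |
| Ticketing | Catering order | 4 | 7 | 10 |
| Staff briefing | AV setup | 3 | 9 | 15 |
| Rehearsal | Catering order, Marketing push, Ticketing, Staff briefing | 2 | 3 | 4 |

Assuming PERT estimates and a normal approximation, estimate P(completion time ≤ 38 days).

0.925

te_Permits = (13 + 4·14 + 15)/6 = 84/6 = 14; σ²_Permits = ((15−13)/6)² = 0.111
te_Catering order = (5 + 4·8 + 11)/6 = 48/6 = 8; σ²_Catering order = ((11−5)/6)² = 1.000
te_AV setup = (8 + 4·9 + 10)/6 = 54/6 = 9; σ²_AV setup = ((10−8)/6)² = 0.111
te_Stage build = (1 + 4·2 + 9)/6 = 18/6 = 3; σ²_Stage build = ((9−1)/6)² = 1.778
te_Marketing push = (1 + 4·3 + 17)/6 = 30/6 = 5; σ²_Marketing push = ((17−1)/6)² = 7.111
te_Ticketing = (4 + 4·7 + 10)/6 = 42/6 = 7; σ²_Ticketing = ((10−4)/6)² = 1.000
te_Staff briefing = (3 + 4·9 + 15)/6 = 54/6 = 9; σ²_Staff briefing = ((15−3)/6)² = 4.000
te_Rehearsal = (2 + 4·3 + 4)/6 = 18/6 = 3; σ²_Rehearsal = ((4−2)/6)² = 0.111

Forward pass:
ES_Permits = 0; EF_Permits = 14
ES_Catering order = 14; EF_Catering order = 14+8 = 22
ES_AV setup = 14; EF_AV setup = 14+9 = 23
ES_Stage build = 22; EF_Stage build = 22+3 = 25
ES_Marketing push = 25; EF_Marketing push = 25+5 = 30
ES_Ticketing = 22; EF_Ticketing = 22+7 = 29
ES_Staff briefing = 23; EF_Staff briefing = 23+9 = 32
ES_Rehearsal = max(EF_Catering order=22, EF_Marketing push=30, EF_Ticketing=29, EF_Staff briefing=32) = 32; EF_Rehearsal = 32+3 = 35
Expected project duration μ = 35 days. Critical path: Permits → AV setup → Staff briefing → Rehearsal.

Variance along critical path = 0.111 + 0.111 + 4.000 + 0.111 = 4.333; σ = √4.333 = 2.082 days.
Z = (38 − 35) / 2.082 = 1.441
P(T ≤ 38) = Φ(1.441) ≈ 0.925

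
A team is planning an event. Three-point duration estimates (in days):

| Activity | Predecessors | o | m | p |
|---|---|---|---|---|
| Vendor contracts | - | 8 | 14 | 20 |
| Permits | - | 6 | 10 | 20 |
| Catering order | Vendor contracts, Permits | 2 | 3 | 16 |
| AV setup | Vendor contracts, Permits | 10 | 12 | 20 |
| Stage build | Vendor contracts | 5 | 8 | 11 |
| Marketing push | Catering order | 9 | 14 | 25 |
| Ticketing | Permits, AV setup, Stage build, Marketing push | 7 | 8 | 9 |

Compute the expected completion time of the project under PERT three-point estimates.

te_Vendor contracts = (8 + 4·14 + 20)/6 = 84/6 = 14
te_Permits = (6 + 4·10 + 20)/6 = 66/6 = 11
te_Catering order = (2 + 4·3 + 16)/6 = 30/6 = 5
te_AV setup = (10 + 4·12 + 20)/6 = 78/6 = 13
te_Stage build = (5 + 4·8 + 11)/6 = 48/6 = 8
te_Marketing push = (9 + 4·14 + 25)/6 = 90/6 = 15
te_Ticketing = (7 + 4·8 + 9)/6 = 48/6 = 8

Forward pass:
ES_Vendor contracts = 0; EF_Vendor contracts = 14
ES_Permits = 0; EF_Permits = 11
ES_Catering order = max(EF_Vendor contracts=14, EF_Permits=11) = 14; EF_Catering order = 14+5 = 19
ES_AV setup = max(EF_Vendor contracts=14, EF_Permits=11) = 14; EF_AV setup = 14+13 = 27
ES_Stage build = 14; EF_Stage build = 14+8 = 22
ES_Marketing push = 19; EF_Marketing push = 19+15 = 34
ES_Ticketing = max(EF_Permits=11, EF_AV setup=27, EF_Stage build=22, EF_Marketing push=34) = 34; EF_Ticketing = 34+8 = 42
Expected project duration μ = 42 days. Critical path: Vendor contracts → Catering order → Marketing push → Ticketing.

42 days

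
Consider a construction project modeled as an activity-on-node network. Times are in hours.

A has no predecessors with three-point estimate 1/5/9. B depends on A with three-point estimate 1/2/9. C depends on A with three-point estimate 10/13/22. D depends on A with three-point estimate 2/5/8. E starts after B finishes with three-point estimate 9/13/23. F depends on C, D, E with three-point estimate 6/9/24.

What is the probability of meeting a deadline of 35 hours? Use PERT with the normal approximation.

0.681

te_A = (1 + 4·5 + 9)/6 = 30/6 = 5; σ²_A = ((9−1)/6)² = 1.778
te_B = (1 + 4·2 + 9)/6 = 18/6 = 3; σ²_B = ((9−1)/6)² = 1.778
te_C = (10 + 4·13 + 22)/6 = 84/6 = 14; σ²_C = ((22−10)/6)² = 4.000
te_D = (2 + 4·5 + 8)/6 = 30/6 = 5; σ²_D = ((8−2)/6)² = 1.000
te_E = (9 + 4·13 + 23)/6 = 84/6 = 14; σ²_E = ((23−9)/6)² = 5.444
te_F = (6 + 4·9 + 24)/6 = 66/6 = 11; σ²_F = ((24−6)/6)² = 9.000

Forward pass:
ES_A = 0; EF_A = 5
ES_B = 5; EF_B = 5+3 = 8
ES_C = 5; EF_C = 5+14 = 19
ES_D = 5; EF_D = 5+5 = 10
ES_E = 8; EF_E = 8+14 = 22
ES_F = max(EF_C=19, EF_D=10, EF_E=22) = 22; EF_F = 22+11 = 33
Expected project duration μ = 33 hours. Critical path: A → B → E → F.

Variance along critical path = 1.778 + 1.778 + 5.444 + 9.000 = 18.000; σ = √18.000 = 4.243 hours.
Z = (35 − 33) / 4.243 = 0.471
P(T ≤ 35) = Φ(0.471) ≈ 0.681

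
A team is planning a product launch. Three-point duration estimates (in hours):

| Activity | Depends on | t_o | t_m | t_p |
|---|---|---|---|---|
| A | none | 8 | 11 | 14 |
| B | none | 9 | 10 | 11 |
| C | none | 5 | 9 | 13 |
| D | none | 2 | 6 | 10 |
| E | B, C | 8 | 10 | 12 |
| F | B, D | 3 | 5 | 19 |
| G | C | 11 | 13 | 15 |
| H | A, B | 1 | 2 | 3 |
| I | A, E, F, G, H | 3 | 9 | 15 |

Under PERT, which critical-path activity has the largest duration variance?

I

te_A = (8 + 4·11 + 14)/6 = 66/6 = 11; σ²_A = ((14−8)/6)² = 1.000
te_B = (9 + 4·10 + 11)/6 = 60/6 = 10; σ²_B = ((11−9)/6)² = 0.111
te_C = (5 + 4·9 + 13)/6 = 54/6 = 9; σ²_C = ((13−5)/6)² = 1.778
te_D = (2 + 4·6 + 10)/6 = 36/6 = 6; σ²_D = ((10−2)/6)² = 1.778
te_E = (8 + 4·10 + 12)/6 = 60/6 = 10; σ²_E = ((12−8)/6)² = 0.444
te_F = (3 + 4·5 + 19)/6 = 42/6 = 7; σ²_F = ((19−3)/6)² = 7.111
te_G = (11 + 4·13 + 15)/6 = 78/6 = 13; σ²_G = ((15−11)/6)² = 0.444
te_H = (1 + 4·2 + 3)/6 = 12/6 = 2; σ²_H = ((3−1)/6)² = 0.111
te_I = (3 + 4·9 + 15)/6 = 54/6 = 9; σ²_I = ((15−3)/6)² = 4.000

Forward pass:
ES_A = 0; EF_A = 11
ES_B = 0; EF_B = 10
ES_C = 0; EF_C = 9
ES_D = 0; EF_D = 6
ES_E = max(EF_B=10, EF_C=9) = 10; EF_E = 10+10 = 20
ES_F = max(EF_B=10, EF_D=6) = 10; EF_F = 10+7 = 17
ES_G = 9; EF_G = 9+13 = 22
ES_H = max(EF_A=11, EF_B=10) = 11; EF_H = 11+2 = 13
ES_I = max(EF_A=11, EF_E=20, EF_F=17, EF_G=22, EF_H=13) = 22; EF_I = 22+9 = 31
Expected project duration μ = 31 hours. Critical path: C → G → I.

Variances on critical path: σ²_C=1.778, σ²_G=0.444, σ²_I=4.000.
Largest is σ²_I = 4.000.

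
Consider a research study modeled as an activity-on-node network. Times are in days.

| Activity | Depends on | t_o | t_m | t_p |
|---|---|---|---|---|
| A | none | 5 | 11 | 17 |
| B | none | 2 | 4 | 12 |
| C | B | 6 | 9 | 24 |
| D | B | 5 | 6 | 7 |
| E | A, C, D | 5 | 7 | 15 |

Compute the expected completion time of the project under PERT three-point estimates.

24 days

te_A = (5 + 4·11 + 17)/6 = 66/6 = 11
te_B = (2 + 4·4 + 12)/6 = 30/6 = 5
te_C = (6 + 4·9 + 24)/6 = 66/6 = 11
te_D = (5 + 4·6 + 7)/6 = 36/6 = 6
te_E = (5 + 4·7 + 15)/6 = 48/6 = 8

Forward pass:
ES_A = 0; EF_A = 11
ES_B = 0; EF_B = 5
ES_C = 5; EF_C = 5+11 = 16
ES_D = 5; EF_D = 5+6 = 11
ES_E = max(EF_A=11, EF_C=16, EF_D=11) = 16; EF_E = 16+8 = 24
Expected project duration μ = 24 days. Critical path: B → C → E.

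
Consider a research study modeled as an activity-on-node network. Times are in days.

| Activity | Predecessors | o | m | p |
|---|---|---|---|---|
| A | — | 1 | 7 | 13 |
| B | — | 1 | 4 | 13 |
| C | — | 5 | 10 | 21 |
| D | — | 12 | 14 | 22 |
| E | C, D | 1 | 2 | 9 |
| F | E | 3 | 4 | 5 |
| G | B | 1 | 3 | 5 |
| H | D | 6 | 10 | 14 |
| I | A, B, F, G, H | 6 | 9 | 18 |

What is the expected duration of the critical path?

te_A = (1 + 4·7 + 13)/6 = 42/6 = 7
te_B = (1 + 4·4 + 13)/6 = 30/6 = 5
te_C = (5 + 4·10 + 21)/6 = 66/6 = 11
te_D = (12 + 4·14 + 22)/6 = 90/6 = 15
te_E = (1 + 4·2 + 9)/6 = 18/6 = 3
te_F = (3 + 4·4 + 5)/6 = 24/6 = 4
te_G = (1 + 4·3 + 5)/6 = 18/6 = 3
te_H = (6 + 4·10 + 14)/6 = 60/6 = 10
te_I = (6 + 4·9 + 18)/6 = 60/6 = 10

Forward pass:
ES_A = 0; EF_A = 7
ES_B = 0; EF_B = 5
ES_C = 0; EF_C = 11
ES_D = 0; EF_D = 15
ES_E = max(EF_C=11, EF_D=15) = 15; EF_E = 15+3 = 18
ES_F = 18; EF_F = 18+4 = 22
ES_G = 5; EF_G = 5+3 = 8
ES_H = 15; EF_H = 15+10 = 25
ES_I = max(EF_A=7, EF_B=5, EF_F=22, EF_G=8, EF_H=25) = 25; EF_I = 25+10 = 35
Expected project duration μ = 35 days. Critical path: D → H → I.

35 days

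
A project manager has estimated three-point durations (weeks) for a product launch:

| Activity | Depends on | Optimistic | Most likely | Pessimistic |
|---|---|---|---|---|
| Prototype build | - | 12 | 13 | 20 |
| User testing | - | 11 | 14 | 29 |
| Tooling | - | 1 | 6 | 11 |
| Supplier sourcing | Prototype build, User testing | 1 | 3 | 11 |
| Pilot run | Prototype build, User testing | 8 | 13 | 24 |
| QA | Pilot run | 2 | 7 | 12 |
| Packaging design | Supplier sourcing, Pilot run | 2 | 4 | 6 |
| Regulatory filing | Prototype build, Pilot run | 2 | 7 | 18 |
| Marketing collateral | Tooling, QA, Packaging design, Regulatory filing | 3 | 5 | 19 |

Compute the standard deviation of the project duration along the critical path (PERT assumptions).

5.51 weeks

te_Prototype build = (12 + 4·13 + 20)/6 = 84/6 = 14; σ²_Prototype build = ((20−12)/6)² = 1.778
te_User testing = (11 + 4·14 + 29)/6 = 96/6 = 16; σ²_User testing = ((29−11)/6)² = 9.000
te_Tooling = (1 + 4·6 + 11)/6 = 36/6 = 6; σ²_Tooling = ((11−1)/6)² = 2.778
te_Supplier sourcing = (1 + 4·3 + 11)/6 = 24/6 = 4; σ²_Supplier sourcing = ((11−1)/6)² = 2.778
te_Pilot run = (8 + 4·13 + 24)/6 = 84/6 = 14; σ²_Pilot run = ((24−8)/6)² = 7.111
te_QA = (2 + 4·7 + 12)/6 = 42/6 = 7; σ²_QA = ((12−2)/6)² = 2.778
te_Packaging design = (2 + 4·4 + 6)/6 = 24/6 = 4; σ²_Packaging design = ((6−2)/6)² = 0.444
te_Regulatory filing = (2 + 4·7 + 18)/6 = 48/6 = 8; σ²_Regulatory filing = ((18−2)/6)² = 7.111
te_Marketing collateral = (3 + 4·5 + 19)/6 = 42/6 = 7; σ²_Marketing collateral = ((19−3)/6)² = 7.111

Forward pass:
ES_Prototype build = 0; EF_Prototype build = 14
ES_User testing = 0; EF_User testing = 16
ES_Tooling = 0; EF_Tooling = 6
ES_Supplier sourcing = max(EF_Prototype build=14, EF_User testing=16) = 16; EF_Supplier sourcing = 16+4 = 20
ES_Pilot run = max(EF_Prototype build=14, EF_User testing=16) = 16; EF_Pilot run = 16+14 = 30
ES_QA = 30; EF_QA = 30+7 = 37
ES_Packaging design = max(EF_Supplier sourcing=20, EF_Pilot run=30) = 30; EF_Packaging design = 30+4 = 34
ES_Regulatory filing = max(EF_Prototype build=14, EF_Pilot run=30) = 30; EF_Regulatory filing = 30+8 = 38
ES_Marketing collateral = max(EF_Tooling=6, EF_QA=37, EF_Packaging design=34, EF_Regulatory filing=38) = 38; EF_Marketing collateral = 38+7 = 45
Expected project duration μ = 45 weeks. Critical path: User testing → Pilot run → Regulatory filing → Marketing collateral.

Variance along critical path = 9.000 + 7.111 + 7.111 + 7.111 = 30.333
σ = √30.333 = 5.508 weeks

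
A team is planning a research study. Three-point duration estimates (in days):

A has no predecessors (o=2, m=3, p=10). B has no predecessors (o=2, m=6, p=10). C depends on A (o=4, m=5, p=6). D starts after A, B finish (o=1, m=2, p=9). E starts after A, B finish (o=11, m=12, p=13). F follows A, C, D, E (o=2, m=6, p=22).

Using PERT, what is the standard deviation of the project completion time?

te_A = (2 + 4·3 + 10)/6 = 24/6 = 4; σ²_A = ((10−2)/6)² = 1.778
te_B = (2 + 4·6 + 10)/6 = 36/6 = 6; σ²_B = ((10−2)/6)² = 1.778
te_C = (4 + 4·5 + 6)/6 = 30/6 = 5; σ²_C = ((6−4)/6)² = 0.111
te_D = (1 + 4·2 + 9)/6 = 18/6 = 3; σ²_D = ((9−1)/6)² = 1.778
te_E = (11 + 4·12 + 13)/6 = 72/6 = 12; σ²_E = ((13−11)/6)² = 0.111
te_F = (2 + 4·6 + 22)/6 = 48/6 = 8; σ²_F = ((22−2)/6)² = 11.111

Forward pass:
ES_A = 0; EF_A = 4
ES_B = 0; EF_B = 6
ES_C = 4; EF_C = 4+5 = 9
ES_D = max(EF_A=4, EF_B=6) = 6; EF_D = 6+3 = 9
ES_E = max(EF_A=4, EF_B=6) = 6; EF_E = 6+12 = 18
ES_F = max(EF_A=4, EF_C=9, EF_D=9, EF_E=18) = 18; EF_F = 18+8 = 26
Expected project duration μ = 26 days. Critical path: B → E → F.

Variance along critical path = 1.778 + 0.111 + 11.111 = 13.000
σ = √13.000 = 3.606 days

3.61 days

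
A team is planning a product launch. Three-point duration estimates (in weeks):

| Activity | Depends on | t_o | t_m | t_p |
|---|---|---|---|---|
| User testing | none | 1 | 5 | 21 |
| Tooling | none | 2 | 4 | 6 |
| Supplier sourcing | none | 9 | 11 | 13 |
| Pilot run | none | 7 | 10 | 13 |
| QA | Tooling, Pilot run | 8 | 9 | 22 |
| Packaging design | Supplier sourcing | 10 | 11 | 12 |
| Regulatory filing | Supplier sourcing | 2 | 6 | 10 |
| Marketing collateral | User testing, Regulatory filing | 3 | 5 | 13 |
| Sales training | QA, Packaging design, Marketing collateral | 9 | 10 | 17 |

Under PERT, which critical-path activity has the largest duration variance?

te_User testing = (1 + 4·5 + 21)/6 = 42/6 = 7; σ²_User testing = ((21−1)/6)² = 11.111
te_Tooling = (2 + 4·4 + 6)/6 = 24/6 = 4; σ²_Tooling = ((6−2)/6)² = 0.444
te_Supplier sourcing = (9 + 4·11 + 13)/6 = 66/6 = 11; σ²_Supplier sourcing = ((13−9)/6)² = 0.444
te_Pilot run = (7 + 4·10 + 13)/6 = 60/6 = 10; σ²_Pilot run = ((13−7)/6)² = 1.000
te_QA = (8 + 4·9 + 22)/6 = 66/6 = 11; σ²_QA = ((22−8)/6)² = 5.444
te_Packaging design = (10 + 4·11 + 12)/6 = 66/6 = 11; σ²_Packaging design = ((12−10)/6)² = 0.111
te_Regulatory filing = (2 + 4·6 + 10)/6 = 36/6 = 6; σ²_Regulatory filing = ((10−2)/6)² = 1.778
te_Marketing collateral = (3 + 4·5 + 13)/6 = 36/6 = 6; σ²_Marketing collateral = ((13−3)/6)² = 2.778
te_Sales training = (9 + 4·10 + 17)/6 = 66/6 = 11; σ²_Sales training = ((17−9)/6)² = 1.778

Forward pass:
ES_User testing = 0; EF_User testing = 7
ES_Tooling = 0; EF_Tooling = 4
ES_Supplier sourcing = 0; EF_Supplier sourcing = 11
ES_Pilot run = 0; EF_Pilot run = 10
ES_QA = max(EF_Tooling=4, EF_Pilot run=10) = 10; EF_QA = 10+11 = 21
ES_Packaging design = 11; EF_Packaging design = 11+11 = 22
ES_Regulatory filing = 11; EF_Regulatory filing = 11+6 = 17
ES_Marketing collateral = max(EF_User testing=7, EF_Regulatory filing=17) = 17; EF_Marketing collateral = 17+6 = 23
ES_Sales training = max(EF_QA=21, EF_Packaging design=22, EF_Marketing collateral=23) = 23; EF_Sales training = 23+11 = 34
Expected project duration μ = 34 weeks. Critical path: Supplier sourcing → Regulatory filing → Marketing collateral → Sales training.

Variances on critical path: σ²_Supplier sourcing=0.444, σ²_Regulatory filing=1.778, σ²_Marketing collateral=2.778, σ²_Sales training=1.778.
Largest is σ²_Marketing collateral = 2.778.

Marketing collateral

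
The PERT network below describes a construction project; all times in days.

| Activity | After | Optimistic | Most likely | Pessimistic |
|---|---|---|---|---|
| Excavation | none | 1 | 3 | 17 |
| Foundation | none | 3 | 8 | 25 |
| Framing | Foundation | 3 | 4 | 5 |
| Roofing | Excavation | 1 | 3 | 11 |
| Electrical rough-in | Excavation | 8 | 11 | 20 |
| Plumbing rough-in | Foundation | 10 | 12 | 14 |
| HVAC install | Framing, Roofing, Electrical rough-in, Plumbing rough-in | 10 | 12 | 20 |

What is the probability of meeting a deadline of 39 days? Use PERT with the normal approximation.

0.836

te_Excavation = (1 + 4·3 + 17)/6 = 30/6 = 5; σ²_Excavation = ((17−1)/6)² = 7.111
te_Foundation = (3 + 4·8 + 25)/6 = 60/6 = 10; σ²_Foundation = ((25−3)/6)² = 13.444
te_Framing = (3 + 4·4 + 5)/6 = 24/6 = 4; σ²_Framing = ((5−3)/6)² = 0.111
te_Roofing = (1 + 4·3 + 11)/6 = 24/6 = 4; σ²_Roofing = ((11−1)/6)² = 2.778
te_Electrical rough-in = (8 + 4·11 + 20)/6 = 72/6 = 12; σ²_Electrical rough-in = ((20−8)/6)² = 4.000
te_Plumbing rough-in = (10 + 4·12 + 14)/6 = 72/6 = 12; σ²_Plumbing rough-in = ((14−10)/6)² = 0.444
te_HVAC install = (10 + 4·12 + 20)/6 = 78/6 = 13; σ²_HVAC install = ((20−10)/6)² = 2.778

Forward pass:
ES_Excavation = 0; EF_Excavation = 5
ES_Foundation = 0; EF_Foundation = 10
ES_Framing = 10; EF_Framing = 10+4 = 14
ES_Roofing = 5; EF_Roofing = 5+4 = 9
ES_Electrical rough-in = 5; EF_Electrical rough-in = 5+12 = 17
ES_Plumbing rough-in = 10; EF_Plumbing rough-in = 10+12 = 22
ES_HVAC install = max(EF_Framing=14, EF_Roofing=9, EF_Electrical rough-in=17, EF_Plumbing rough-in=22) = 22; EF_HVAC install = 22+13 = 35
Expected project duration μ = 35 days. Critical path: Foundation → Plumbing rough-in → HVAC install.

Variance along critical path = 13.444 + 0.444 + 2.778 = 16.667; σ = √16.667 = 4.082 days.
Z = (39 − 35) / 4.082 = 0.980
P(T ≤ 39) = Φ(0.980) ≈ 0.836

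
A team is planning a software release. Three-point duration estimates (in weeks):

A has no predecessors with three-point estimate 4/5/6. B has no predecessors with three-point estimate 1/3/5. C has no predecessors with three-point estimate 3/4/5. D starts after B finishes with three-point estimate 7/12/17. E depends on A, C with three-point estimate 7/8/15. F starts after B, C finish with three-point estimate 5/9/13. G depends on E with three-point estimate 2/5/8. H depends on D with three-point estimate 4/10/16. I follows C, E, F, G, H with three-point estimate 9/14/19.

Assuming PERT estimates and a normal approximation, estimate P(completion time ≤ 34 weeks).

0.057

te_A = (4 + 4·5 + 6)/6 = 30/6 = 5; σ²_A = ((6−4)/6)² = 0.111
te_B = (1 + 4·3 + 5)/6 = 18/6 = 3; σ²_B = ((5−1)/6)² = 0.444
te_C = (3 + 4·4 + 5)/6 = 24/6 = 4; σ²_C = ((5−3)/6)² = 0.111
te_D = (7 + 4·12 + 17)/6 = 72/6 = 12; σ²_D = ((17−7)/6)² = 2.778
te_E = (7 + 4·8 + 15)/6 = 54/6 = 9; σ²_E = ((15−7)/6)² = 1.778
te_F = (5 + 4·9 + 13)/6 = 54/6 = 9; σ²_F = ((13−5)/6)² = 1.778
te_G = (2 + 4·5 + 8)/6 = 30/6 = 5; σ²_G = ((8−2)/6)² = 1.000
te_H = (4 + 4·10 + 16)/6 = 60/6 = 10; σ²_H = ((16−4)/6)² = 4.000
te_I = (9 + 4·14 + 19)/6 = 84/6 = 14; σ²_I = ((19−9)/6)² = 2.778

Forward pass:
ES_A = 0; EF_A = 5
ES_B = 0; EF_B = 3
ES_C = 0; EF_C = 4
ES_D = 3; EF_D = 3+12 = 15
ES_E = max(EF_A=5, EF_C=4) = 5; EF_E = 5+9 = 14
ES_F = max(EF_B=3, EF_C=4) = 4; EF_F = 4+9 = 13
ES_G = 14; EF_G = 14+5 = 19
ES_H = 15; EF_H = 15+10 = 25
ES_I = max(EF_C=4, EF_E=14, EF_F=13, EF_G=19, EF_H=25) = 25; EF_I = 25+14 = 39
Expected project duration μ = 39 weeks. Critical path: B → D → H → I.

Variance along critical path = 0.444 + 2.778 + 4.000 + 2.778 = 10.000; σ = √10.000 = 3.162 weeks.
Z = (34 − 39) / 3.162 = -1.581
P(T ≤ 34) = Φ(-1.581) ≈ 0.057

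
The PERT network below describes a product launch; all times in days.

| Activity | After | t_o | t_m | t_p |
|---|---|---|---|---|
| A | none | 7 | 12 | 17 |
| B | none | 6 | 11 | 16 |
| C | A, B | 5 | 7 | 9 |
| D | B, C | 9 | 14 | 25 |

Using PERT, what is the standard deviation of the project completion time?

3.21 days

te_A = (7 + 4·12 + 17)/6 = 72/6 = 12; σ²_A = ((17−7)/6)² = 2.778
te_B = (6 + 4·11 + 16)/6 = 66/6 = 11; σ²_B = ((16−6)/6)² = 2.778
te_C = (5 + 4·7 + 9)/6 = 42/6 = 7; σ²_C = ((9−5)/6)² = 0.444
te_D = (9 + 4·14 + 25)/6 = 90/6 = 15; σ²_D = ((25−9)/6)² = 7.111

Forward pass:
ES_A = 0; EF_A = 12
ES_B = 0; EF_B = 11
ES_C = max(EF_A=12, EF_B=11) = 12; EF_C = 12+7 = 19
ES_D = max(EF_B=11, EF_C=19) = 19; EF_D = 19+15 = 34
Expected project duration μ = 34 days. Critical path: A → C → D.

Variance along critical path = 2.778 + 0.444 + 7.111 = 10.333
σ = √10.333 = 3.215 days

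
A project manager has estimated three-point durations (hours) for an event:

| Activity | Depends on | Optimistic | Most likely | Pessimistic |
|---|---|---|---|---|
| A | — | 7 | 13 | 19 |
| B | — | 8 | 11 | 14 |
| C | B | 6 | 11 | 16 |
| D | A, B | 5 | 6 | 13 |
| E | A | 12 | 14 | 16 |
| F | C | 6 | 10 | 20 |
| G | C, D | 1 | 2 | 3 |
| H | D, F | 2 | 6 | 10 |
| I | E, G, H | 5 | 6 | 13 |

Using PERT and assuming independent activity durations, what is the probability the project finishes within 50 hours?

te_A = (7 + 4·13 + 19)/6 = 78/6 = 13; σ²_A = ((19−7)/6)² = 4.000
te_B = (8 + 4·11 + 14)/6 = 66/6 = 11; σ²_B = ((14−8)/6)² = 1.000
te_C = (6 + 4·11 + 16)/6 = 66/6 = 11; σ²_C = ((16−6)/6)² = 2.778
te_D = (5 + 4·6 + 13)/6 = 42/6 = 7; σ²_D = ((13−5)/6)² = 1.778
te_E = (12 + 4·14 + 16)/6 = 84/6 = 14; σ²_E = ((16−12)/6)² = 0.444
te_F = (6 + 4·10 + 20)/6 = 66/6 = 11; σ²_F = ((20−6)/6)² = 5.444
te_G = (1 + 4·2 + 3)/6 = 12/6 = 2; σ²_G = ((3−1)/6)² = 0.111
te_H = (2 + 4·6 + 10)/6 = 36/6 = 6; σ²_H = ((10−2)/6)² = 1.778
te_I = (5 + 4·6 + 13)/6 = 42/6 = 7; σ²_I = ((13−5)/6)² = 1.778

Forward pass:
ES_A = 0; EF_A = 13
ES_B = 0; EF_B = 11
ES_C = 11; EF_C = 11+11 = 22
ES_D = max(EF_A=13, EF_B=11) = 13; EF_D = 13+7 = 20
ES_E = 13; EF_E = 13+14 = 27
ES_F = 22; EF_F = 22+11 = 33
ES_G = max(EF_C=22, EF_D=20) = 22; EF_G = 22+2 = 24
ES_H = max(EF_D=20, EF_F=33) = 33; EF_H = 33+6 = 39
ES_I = max(EF_E=27, EF_G=24, EF_H=39) = 39; EF_I = 39+7 = 46
Expected project duration μ = 46 hours. Critical path: B → C → F → H → I.

Variance along critical path = 1.000 + 2.778 + 5.444 + 1.778 + 1.778 = 12.778; σ = √12.778 = 3.575 hours.
Z = (50 − 46) / 3.575 = 1.119
P(T ≤ 50) = Φ(1.119) ≈ 0.868

0.868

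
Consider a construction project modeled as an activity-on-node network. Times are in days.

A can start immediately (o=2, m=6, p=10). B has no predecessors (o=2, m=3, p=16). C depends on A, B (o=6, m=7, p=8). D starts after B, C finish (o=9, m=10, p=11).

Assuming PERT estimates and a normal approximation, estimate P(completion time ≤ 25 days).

te_A = (2 + 4·6 + 10)/6 = 36/6 = 6; σ²_A = ((10−2)/6)² = 1.778
te_B = (2 + 4·3 + 16)/6 = 30/6 = 5; σ²_B = ((16−2)/6)² = 5.444
te_C = (6 + 4·7 + 8)/6 = 42/6 = 7; σ²_C = ((8−6)/6)² = 0.111
te_D = (9 + 4·10 + 11)/6 = 60/6 = 10; σ²_D = ((11−9)/6)² = 0.111

Forward pass:
ES_A = 0; EF_A = 6
ES_B = 0; EF_B = 5
ES_C = max(EF_A=6, EF_B=5) = 6; EF_C = 6+7 = 13
ES_D = max(EF_B=5, EF_C=13) = 13; EF_D = 13+10 = 23
Expected project duration μ = 23 days. Critical path: A → C → D.

Variance along critical path = 1.778 + 0.111 + 0.111 = 2.000; σ = √2.000 = 1.414 days.
Z = (25 − 23) / 1.414 = 1.414
P(T ≤ 25) = Φ(1.414) ≈ 0.921

0.921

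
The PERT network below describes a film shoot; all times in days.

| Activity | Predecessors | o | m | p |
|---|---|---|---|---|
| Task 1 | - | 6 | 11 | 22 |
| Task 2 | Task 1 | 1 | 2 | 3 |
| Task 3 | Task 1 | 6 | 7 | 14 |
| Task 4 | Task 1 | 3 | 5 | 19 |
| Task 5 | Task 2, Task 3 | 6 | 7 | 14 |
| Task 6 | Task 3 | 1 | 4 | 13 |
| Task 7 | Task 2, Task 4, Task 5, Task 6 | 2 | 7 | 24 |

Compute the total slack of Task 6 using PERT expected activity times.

3 days

te_Task 1 = (6 + 4·11 + 22)/6 = 72/6 = 12
te_Task 2 = (1 + 4·2 + 3)/6 = 12/6 = 2
te_Task 3 = (6 + 4·7 + 14)/6 = 48/6 = 8
te_Task 4 = (3 + 4·5 + 19)/6 = 42/6 = 7
te_Task 5 = (6 + 4·7 + 14)/6 = 48/6 = 8
te_Task 6 = (1 + 4·4 + 13)/6 = 30/6 = 5
te_Task 7 = (2 + 4·7 + 24)/6 = 54/6 = 9

Forward pass:
ES_Task 1 = 0; EF_Task 1 = 12
ES_Task 2 = 12; EF_Task 2 = 12+2 = 14
ES_Task 3 = 12; EF_Task 3 = 12+8 = 20
ES_Task 4 = 12; EF_Task 4 = 12+7 = 19
ES_Task 5 = max(EF_Task 2=14, EF_Task 3=20) = 20; EF_Task 5 = 20+8 = 28
ES_Task 6 = 20; EF_Task 6 = 20+5 = 25
ES_Task 7 = max(EF_Task 2=14, EF_Task 4=19, EF_Task 5=28, EF_Task 6=25) = 28; EF_Task 7 = 28+9 = 37
Expected project duration μ = 37 days. Critical path: Task 1 → Task 3 → Task 5 → Task 7.

Backward pass:
LF_Task 7 = 37; LS_Task 7 = 37−9 = 28
LF_Task 6 = LS_Task 7 = 28; LS_Task 6 = 28−5 = 23
LF_Task 5 = LS_Task 7 = 28; LS_Task 5 = 28−8 = 20
LF_Task 4 = LS_Task 7 = 28; LS_Task 4 = 28−7 = 21
LF_Task 3 = min(LS_Task 5=20, LS_Task 6=23) = 20; LS_Task 3 = 20−8 = 12
LF_Task 2 = min(LS_Task 5=20, LS_Task 7=28) = 20; LS_Task 2 = 20−2 = 18
LF_Task 1 = min(LS_Task 2=18, LS_Task 3=12, LS_Task 4=21) = 12; LS_Task 1 = 12−12 = 0
Slack_Task 6 = LS_Task 6 − ES_Task 6 = 23 − 20 = 3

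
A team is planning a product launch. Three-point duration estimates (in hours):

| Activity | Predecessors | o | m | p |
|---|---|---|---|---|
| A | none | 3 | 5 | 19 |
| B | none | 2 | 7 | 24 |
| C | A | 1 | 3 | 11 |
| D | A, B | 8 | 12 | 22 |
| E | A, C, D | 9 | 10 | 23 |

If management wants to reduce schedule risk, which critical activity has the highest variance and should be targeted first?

te_A = (3 + 4·5 + 19)/6 = 42/6 = 7; σ²_A = ((19−3)/6)² = 7.111
te_B = (2 + 4·7 + 24)/6 = 54/6 = 9; σ²_B = ((24−2)/6)² = 13.444
te_C = (1 + 4·3 + 11)/6 = 24/6 = 4; σ²_C = ((11−1)/6)² = 2.778
te_D = (8 + 4·12 + 22)/6 = 78/6 = 13; σ²_D = ((22−8)/6)² = 5.444
te_E = (9 + 4·10 + 23)/6 = 72/6 = 12; σ²_E = ((23−9)/6)² = 5.444

Forward pass:
ES_A = 0; EF_A = 7
ES_B = 0; EF_B = 9
ES_C = 7; EF_C = 7+4 = 11
ES_D = max(EF_A=7, EF_B=9) = 9; EF_D = 9+13 = 22
ES_E = max(EF_A=7, EF_C=11, EF_D=22) = 22; EF_E = 22+12 = 34
Expected project duration μ = 34 hours. Critical path: B → D → E.

Variances on critical path: σ²_B=13.444, σ²_D=5.444, σ²_E=5.444.
Largest is σ²_B = 13.444.

B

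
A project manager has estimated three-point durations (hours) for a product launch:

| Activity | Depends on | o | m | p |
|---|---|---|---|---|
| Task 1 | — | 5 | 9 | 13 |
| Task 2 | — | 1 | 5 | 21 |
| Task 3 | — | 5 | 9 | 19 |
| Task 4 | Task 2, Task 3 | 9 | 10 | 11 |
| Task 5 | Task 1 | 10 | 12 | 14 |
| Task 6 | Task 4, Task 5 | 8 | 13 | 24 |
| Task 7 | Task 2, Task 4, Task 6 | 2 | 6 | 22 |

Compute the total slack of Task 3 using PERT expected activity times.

te_Task 1 = (5 + 4·9 + 13)/6 = 54/6 = 9
te_Task 2 = (1 + 4·5 + 21)/6 = 42/6 = 7
te_Task 3 = (5 + 4·9 + 19)/6 = 60/6 = 10
te_Task 4 = (9 + 4·10 + 11)/6 = 60/6 = 10
te_Task 5 = (10 + 4·12 + 14)/6 = 72/6 = 12
te_Task 6 = (8 + 4·13 + 24)/6 = 84/6 = 14
te_Task 7 = (2 + 4·6 + 22)/6 = 48/6 = 8

Forward pass:
ES_Task 1 = 0; EF_Task 1 = 9
ES_Task 2 = 0; EF_Task 2 = 7
ES_Task 3 = 0; EF_Task 3 = 10
ES_Task 4 = max(EF_Task 2=7, EF_Task 3=10) = 10; EF_Task 4 = 10+10 = 20
ES_Task 5 = 9; EF_Task 5 = 9+12 = 21
ES_Task 6 = max(EF_Task 4=20, EF_Task 5=21) = 21; EF_Task 6 = 21+14 = 35
ES_Task 7 = max(EF_Task 2=7, EF_Task 4=20, EF_Task 6=35) = 35; EF_Task 7 = 35+8 = 43
Expected project duration μ = 43 hours. Critical path: Task 1 → Task 5 → Task 6 → Task 7.

Backward pass:
LF_Task 7 = 43; LS_Task 7 = 43−8 = 35
LF_Task 6 = LS_Task 7 = 35; LS_Task 6 = 35−14 = 21
LF_Task 5 = LS_Task 6 = 21; LS_Task 5 = 21−12 = 9
LF_Task 4 = min(LS_Task 6=21, LS_Task 7=35) = 21; LS_Task 4 = 21−10 = 11
LF_Task 3 = LS_Task 4 = 11; LS_Task 3 = 11−10 = 1
LF_Task 2 = min(LS_Task 4=11, LS_Task 7=35) = 11; LS_Task 2 = 11−7 = 4
LF_Task 1 = LS_Task 5 = 9; LS_Task 1 = 9−9 = 0
Slack_Task 3 = LS_Task 3 − ES_Task 3 = 1 − 0 = 1

1 hours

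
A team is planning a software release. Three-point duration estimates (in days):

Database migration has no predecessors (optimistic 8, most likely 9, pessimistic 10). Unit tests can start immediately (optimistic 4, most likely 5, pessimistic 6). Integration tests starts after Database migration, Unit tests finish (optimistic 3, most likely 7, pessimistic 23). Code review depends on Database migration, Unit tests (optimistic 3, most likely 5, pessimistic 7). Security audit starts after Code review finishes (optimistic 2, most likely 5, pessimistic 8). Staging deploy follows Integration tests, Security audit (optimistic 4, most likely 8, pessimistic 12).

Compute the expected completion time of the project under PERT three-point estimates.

27 days

te_Database migration = (8 + 4·9 + 10)/6 = 54/6 = 9
te_Unit tests = (4 + 4·5 + 6)/6 = 30/6 = 5
te_Integration tests = (3 + 4·7 + 23)/6 = 54/6 = 9
te_Code review = (3 + 4·5 + 7)/6 = 30/6 = 5
te_Security audit = (2 + 4·5 + 8)/6 = 30/6 = 5
te_Staging deploy = (4 + 4·8 + 12)/6 = 48/6 = 8

Forward pass:
ES_Database migration = 0; EF_Database migration = 9
ES_Unit tests = 0; EF_Unit tests = 5
ES_Integration tests = max(EF_Database migration=9, EF_Unit tests=5) = 9; EF_Integration tests = 9+9 = 18
ES_Code review = max(EF_Database migration=9, EF_Unit tests=5) = 9; EF_Code review = 9+5 = 14
ES_Security audit = 14; EF_Security audit = 14+5 = 19
ES_Staging deploy = max(EF_Integration tests=18, EF_Security audit=19) = 19; EF_Staging deploy = 19+8 = 27
Expected project duration μ = 27 days. Critical path: Database migration → Code review → Security audit → Staging deploy.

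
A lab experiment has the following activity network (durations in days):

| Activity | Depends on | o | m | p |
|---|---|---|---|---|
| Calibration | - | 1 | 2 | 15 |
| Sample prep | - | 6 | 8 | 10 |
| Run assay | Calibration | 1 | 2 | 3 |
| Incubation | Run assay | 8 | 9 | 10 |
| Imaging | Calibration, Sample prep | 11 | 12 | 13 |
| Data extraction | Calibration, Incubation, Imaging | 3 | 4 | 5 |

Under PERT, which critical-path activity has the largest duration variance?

Sample prep

te_Calibration = (1 + 4·2 + 15)/6 = 24/6 = 4; σ²_Calibration = ((15−1)/6)² = 5.444
te_Sample prep = (6 + 4·8 + 10)/6 = 48/6 = 8; σ²_Sample prep = ((10−6)/6)² = 0.444
te_Run assay = (1 + 4·2 + 3)/6 = 12/6 = 2; σ²_Run assay = ((3−1)/6)² = 0.111
te_Incubation = (8 + 4·9 + 10)/6 = 54/6 = 9; σ²_Incubation = ((10−8)/6)² = 0.111
te_Imaging = (11 + 4·12 + 13)/6 = 72/6 = 12; σ²_Imaging = ((13−11)/6)² = 0.111
te_Data extraction = (3 + 4·4 + 5)/6 = 24/6 = 4; σ²_Data extraction = ((5−3)/6)² = 0.111

Forward pass:
ES_Calibration = 0; EF_Calibration = 4
ES_Sample prep = 0; EF_Sample prep = 8
ES_Run assay = 4; EF_Run assay = 4+2 = 6
ES_Incubation = 6; EF_Incubation = 6+9 = 15
ES_Imaging = max(EF_Calibration=4, EF_Sample prep=8) = 8; EF_Imaging = 8+12 = 20
ES_Data extraction = max(EF_Calibration=4, EF_Incubation=15, EF_Imaging=20) = 20; EF_Data extraction = 20+4 = 24
Expected project duration μ = 24 days. Critical path: Sample prep → Imaging → Data extraction.

Variances on critical path: σ²_Sample prep=0.444, σ²_Imaging=0.111, σ²_Data extraction=0.111.
Largest is σ²_Sample prep = 0.444.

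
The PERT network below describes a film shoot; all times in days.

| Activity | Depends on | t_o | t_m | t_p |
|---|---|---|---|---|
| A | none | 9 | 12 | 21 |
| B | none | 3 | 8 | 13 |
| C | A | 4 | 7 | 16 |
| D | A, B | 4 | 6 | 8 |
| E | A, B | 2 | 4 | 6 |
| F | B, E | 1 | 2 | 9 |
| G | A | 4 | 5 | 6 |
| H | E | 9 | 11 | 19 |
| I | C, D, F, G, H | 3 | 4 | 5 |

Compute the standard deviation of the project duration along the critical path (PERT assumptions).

2.71 days

te_A = (9 + 4·12 + 21)/6 = 78/6 = 13; σ²_A = ((21−9)/6)² = 4.000
te_B = (3 + 4·8 + 13)/6 = 48/6 = 8; σ²_B = ((13−3)/6)² = 2.778
te_C = (4 + 4·7 + 16)/6 = 48/6 = 8; σ²_C = ((16−4)/6)² = 4.000
te_D = (4 + 4·6 + 8)/6 = 36/6 = 6; σ²_D = ((8−4)/6)² = 0.444
te_E = (2 + 4·4 + 6)/6 = 24/6 = 4; σ²_E = ((6−2)/6)² = 0.444
te_F = (1 + 4·2 + 9)/6 = 18/6 = 3; σ²_F = ((9−1)/6)² = 1.778
te_G = (4 + 4·5 + 6)/6 = 30/6 = 5; σ²_G = ((6−4)/6)² = 0.111
te_H = (9 + 4·11 + 19)/6 = 72/6 = 12; σ²_H = ((19−9)/6)² = 2.778
te_I = (3 + 4·4 + 5)/6 = 24/6 = 4; σ²_I = ((5−3)/6)² = 0.111

Forward pass:
ES_A = 0; EF_A = 13
ES_B = 0; EF_B = 8
ES_C = 13; EF_C = 13+8 = 21
ES_D = max(EF_A=13, EF_B=8) = 13; EF_D = 13+6 = 19
ES_E = max(EF_A=13, EF_B=8) = 13; EF_E = 13+4 = 17
ES_F = max(EF_B=8, EF_E=17) = 17; EF_F = 17+3 = 20
ES_G = 13; EF_G = 13+5 = 18
ES_H = 17; EF_H = 17+12 = 29
ES_I = max(EF_C=21, EF_D=19, EF_F=20, EF_G=18, EF_H=29) = 29; EF_I = 29+4 = 33
Expected project duration μ = 33 days. Critical path: A → E → H → I.

Variance along critical path = 4.000 + 0.444 + 2.778 + 0.111 = 7.333
σ = √7.333 = 2.708 days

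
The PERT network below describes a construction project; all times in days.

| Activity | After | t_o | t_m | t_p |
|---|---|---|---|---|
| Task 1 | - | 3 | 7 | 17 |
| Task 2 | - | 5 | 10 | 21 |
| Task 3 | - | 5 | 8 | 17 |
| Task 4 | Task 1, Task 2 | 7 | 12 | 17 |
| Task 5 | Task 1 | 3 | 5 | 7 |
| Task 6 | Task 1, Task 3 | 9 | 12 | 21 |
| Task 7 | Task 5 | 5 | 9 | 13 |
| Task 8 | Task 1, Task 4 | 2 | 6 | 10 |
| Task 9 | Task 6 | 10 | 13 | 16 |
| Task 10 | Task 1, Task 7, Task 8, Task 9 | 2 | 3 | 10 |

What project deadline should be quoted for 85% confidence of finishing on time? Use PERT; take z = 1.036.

42.4 days

te_Task 1 = (3 + 4·7 + 17)/6 = 48/6 = 8; σ²_Task 1 = ((17−3)/6)² = 5.444
te_Task 2 = (5 + 4·10 + 21)/6 = 66/6 = 11; σ²_Task 2 = ((21−5)/6)² = 7.111
te_Task 3 = (5 + 4·8 + 17)/6 = 54/6 = 9; σ²_Task 3 = ((17−5)/6)² = 4.000
te_Task 4 = (7 + 4·12 + 17)/6 = 72/6 = 12; σ²_Task 4 = ((17−7)/6)² = 2.778
te_Task 5 = (3 + 4·5 + 7)/6 = 30/6 = 5; σ²_Task 5 = ((7−3)/6)² = 0.444
te_Task 6 = (9 + 4·12 + 21)/6 = 78/6 = 13; σ²_Task 6 = ((21−9)/6)² = 4.000
te_Task 7 = (5 + 4·9 + 13)/6 = 54/6 = 9; σ²_Task 7 = ((13−5)/6)² = 1.778
te_Task 8 = (2 + 4·6 + 10)/6 = 36/6 = 6; σ²_Task 8 = ((10−2)/6)² = 1.778
te_Task 9 = (10 + 4·13 + 16)/6 = 78/6 = 13; σ²_Task 9 = ((16−10)/6)² = 1.000
te_Task 10 = (2 + 4·3 + 10)/6 = 24/6 = 4; σ²_Task 10 = ((10−2)/6)² = 1.778

Forward pass:
ES_Task 1 = 0; EF_Task 1 = 8
ES_Task 2 = 0; EF_Task 2 = 11
ES_Task 3 = 0; EF_Task 3 = 9
ES_Task 4 = max(EF_Task 1=8, EF_Task 2=11) = 11; EF_Task 4 = 11+12 = 23
ES_Task 5 = 8; EF_Task 5 = 8+5 = 13
ES_Task 6 = max(EF_Task 1=8, EF_Task 3=9) = 9; EF_Task 6 = 9+13 = 22
ES_Task 7 = 13; EF_Task 7 = 13+9 = 22
ES_Task 8 = max(EF_Task 1=8, EF_Task 4=23) = 23; EF_Task 8 = 23+6 = 29
ES_Task 9 = 22; EF_Task 9 = 22+13 = 35
ES_Task 10 = max(EF_Task 1=8, EF_Task 7=22, EF_Task 8=29, EF_Task 9=35) = 35; EF_Task 10 = 35+4 = 39
Expected project duration μ = 39 days. Critical path: Task 3 → Task 6 → Task 9 → Task 10.

Variance along critical path = 4.000 + 4.000 + 1.000 + 1.778 = 10.778; σ = 3.283 days.
D = μ + z·σ = 39 + 1.036·3.283 = 42.4 days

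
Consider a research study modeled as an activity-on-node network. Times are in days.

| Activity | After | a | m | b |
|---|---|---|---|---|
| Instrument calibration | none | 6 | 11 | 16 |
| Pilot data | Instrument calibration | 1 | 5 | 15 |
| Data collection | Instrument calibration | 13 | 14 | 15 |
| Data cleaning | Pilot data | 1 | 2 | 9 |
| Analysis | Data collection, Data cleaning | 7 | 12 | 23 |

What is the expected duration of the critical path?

38 days

te_Instrument calibration = (6 + 4·11 + 16)/6 = 66/6 = 11
te_Pilot data = (1 + 4·5 + 15)/6 = 36/6 = 6
te_Data collection = (13 + 4·14 + 15)/6 = 84/6 = 14
te_Data cleaning = (1 + 4·2 + 9)/6 = 18/6 = 3
te_Analysis = (7 + 4·12 + 23)/6 = 78/6 = 13

Forward pass:
ES_Instrument calibration = 0; EF_Instrument calibration = 11
ES_Pilot data = 11; EF_Pilot data = 11+6 = 17
ES_Data collection = 11; EF_Data collection = 11+14 = 25
ES_Data cleaning = 17; EF_Data cleaning = 17+3 = 20
ES_Analysis = max(EF_Data collection=25, EF_Data cleaning=20) = 25; EF_Analysis = 25+13 = 38
Expected project duration μ = 38 days. Critical path: Instrument calibration → Data collection → Analysis.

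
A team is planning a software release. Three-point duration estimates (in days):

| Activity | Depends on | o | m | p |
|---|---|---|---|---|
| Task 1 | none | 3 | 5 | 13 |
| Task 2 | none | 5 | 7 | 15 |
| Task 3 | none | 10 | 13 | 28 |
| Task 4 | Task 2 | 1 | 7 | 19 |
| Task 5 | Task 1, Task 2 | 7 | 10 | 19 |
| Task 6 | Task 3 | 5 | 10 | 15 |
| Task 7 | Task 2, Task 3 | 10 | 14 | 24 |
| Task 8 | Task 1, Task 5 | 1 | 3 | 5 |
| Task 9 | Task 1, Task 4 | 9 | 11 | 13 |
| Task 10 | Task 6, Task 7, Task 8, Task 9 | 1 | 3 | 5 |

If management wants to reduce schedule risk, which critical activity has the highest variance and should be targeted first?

Task 3

te_Task 1 = (3 + 4·5 + 13)/6 = 36/6 = 6; σ²_Task 1 = ((13−3)/6)² = 2.778
te_Task 2 = (5 + 4·7 + 15)/6 = 48/6 = 8; σ²_Task 2 = ((15−5)/6)² = 2.778
te_Task 3 = (10 + 4·13 + 28)/6 = 90/6 = 15; σ²_Task 3 = ((28−10)/6)² = 9.000
te_Task 4 = (1 + 4·7 + 19)/6 = 48/6 = 8; σ²_Task 4 = ((19−1)/6)² = 9.000
te_Task 5 = (7 + 4·10 + 19)/6 = 66/6 = 11; σ²_Task 5 = ((19−7)/6)² = 4.000
te_Task 6 = (5 + 4·10 + 15)/6 = 60/6 = 10; σ²_Task 6 = ((15−5)/6)² = 2.778
te_Task 7 = (10 + 4·14 + 24)/6 = 90/6 = 15; σ²_Task 7 = ((24−10)/6)² = 5.444
te_Task 8 = (1 + 4·3 + 5)/6 = 18/6 = 3; σ²_Task 8 = ((5−1)/6)² = 0.444
te_Task 9 = (9 + 4·11 + 13)/6 = 66/6 = 11; σ²_Task 9 = ((13−9)/6)² = 0.444
te_Task 10 = (1 + 4·3 + 5)/6 = 18/6 = 3; σ²_Task 10 = ((5−1)/6)² = 0.444

Forward pass:
ES_Task 1 = 0; EF_Task 1 = 6
ES_Task 2 = 0; EF_Task 2 = 8
ES_Task 3 = 0; EF_Task 3 = 15
ES_Task 4 = 8; EF_Task 4 = 8+8 = 16
ES_Task 5 = max(EF_Task 1=6, EF_Task 2=8) = 8; EF_Task 5 = 8+11 = 19
ES_Task 6 = 15; EF_Task 6 = 15+10 = 25
ES_Task 7 = max(EF_Task 2=8, EF_Task 3=15) = 15; EF_Task 7 = 15+15 = 30
ES_Task 8 = max(EF_Task 1=6, EF_Task 5=19) = 19; EF_Task 8 = 19+3 = 22
ES_Task 9 = max(EF_Task 1=6, EF_Task 4=16) = 16; EF_Task 9 = 16+11 = 27
ES_Task 10 = max(EF_Task 6=25, EF_Task 7=30, EF_Task 8=22, EF_Task 9=27) = 30; EF_Task 10 = 30+3 = 33
Expected project duration μ = 33 days. Critical path: Task 3 → Task 7 → Task 10.

Variances on critical path: σ²_Task 3=9.000, σ²_Task 7=5.444, σ²_Task 10=0.444.
Largest is σ²_Task 3 = 9.000.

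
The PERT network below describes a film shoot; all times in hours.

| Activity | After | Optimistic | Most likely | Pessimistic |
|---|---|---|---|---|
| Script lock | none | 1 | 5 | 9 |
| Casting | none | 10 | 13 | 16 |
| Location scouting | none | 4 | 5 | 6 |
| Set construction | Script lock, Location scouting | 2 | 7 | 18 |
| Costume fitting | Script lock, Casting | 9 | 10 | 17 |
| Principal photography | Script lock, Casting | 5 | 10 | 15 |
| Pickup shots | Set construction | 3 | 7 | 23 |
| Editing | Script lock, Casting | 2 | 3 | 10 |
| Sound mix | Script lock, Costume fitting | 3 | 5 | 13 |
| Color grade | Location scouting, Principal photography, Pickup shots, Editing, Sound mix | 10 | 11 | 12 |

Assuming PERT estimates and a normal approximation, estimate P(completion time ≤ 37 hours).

0.046

te_Script lock = (1 + 4·5 + 9)/6 = 30/6 = 5; σ²_Script lock = ((9−1)/6)² = 1.778
te_Casting = (10 + 4·13 + 16)/6 = 78/6 = 13; σ²_Casting = ((16−10)/6)² = 1.000
te_Location scouting = (4 + 4·5 + 6)/6 = 30/6 = 5; σ²_Location scouting = ((6−4)/6)² = 0.111
te_Set construction = (2 + 4·7 + 18)/6 = 48/6 = 8; σ²_Set construction = ((18−2)/6)² = 7.111
te_Costume fitting = (9 + 4·10 + 17)/6 = 66/6 = 11; σ²_Costume fitting = ((17−9)/6)² = 1.778
te_Principal photography = (5 + 4·10 + 15)/6 = 60/6 = 10; σ²_Principal photography = ((15−5)/6)² = 2.778
te_Pickup shots = (3 + 4·7 + 23)/6 = 54/6 = 9; σ²_Pickup shots = ((23−3)/6)² = 11.111
te_Editing = (2 + 4·3 + 10)/6 = 24/6 = 4; σ²_Editing = ((10−2)/6)² = 1.778
te_Sound mix = (3 + 4·5 + 13)/6 = 36/6 = 6; σ²_Sound mix = ((13−3)/6)² = 2.778
te_Color grade = (10 + 4·11 + 12)/6 = 66/6 = 11; σ²_Color grade = ((12−10)/6)² = 0.111

Forward pass:
ES_Script lock = 0; EF_Script lock = 5
ES_Casting = 0; EF_Casting = 13
ES_Location scouting = 0; EF_Location scouting = 5
ES_Set construction = max(EF_Script lock=5, EF_Location scouting=5) = 5; EF_Set construction = 5+8 = 13
ES_Costume fitting = max(EF_Script lock=5, EF_Casting=13) = 13; EF_Costume fitting = 13+11 = 24
ES_Principal photography = max(EF_Script lock=5, EF_Casting=13) = 13; EF_Principal photography = 13+10 = 23
ES_Pickup shots = 13; EF_Pickup shots = 13+9 = 22
ES_Editing = max(EF_Script lock=5, EF_Casting=13) = 13; EF_Editing = 13+4 = 17
ES_Sound mix = max(EF_Script lock=5, EF_Costume fitting=24) = 24; EF_Sound mix = 24+6 = 30
ES_Color grade = max(EF_Location scouting=5, EF_Principal photography=23, EF_Pickup shots=22, EF_Editing=17, EF_Sound mix=30) = 30; EF_Color grade = 30+11 = 41
Expected project duration μ = 41 hours. Critical path: Casting → Costume fitting → Sound mix → Color grade.

Variance along critical path = 1.000 + 1.778 + 2.778 + 0.111 = 5.667; σ = √5.667 = 2.380 hours.
Z = (37 − 41) / 2.380 = -1.680
P(T ≤ 37) = Φ(-1.680) ≈ 0.046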